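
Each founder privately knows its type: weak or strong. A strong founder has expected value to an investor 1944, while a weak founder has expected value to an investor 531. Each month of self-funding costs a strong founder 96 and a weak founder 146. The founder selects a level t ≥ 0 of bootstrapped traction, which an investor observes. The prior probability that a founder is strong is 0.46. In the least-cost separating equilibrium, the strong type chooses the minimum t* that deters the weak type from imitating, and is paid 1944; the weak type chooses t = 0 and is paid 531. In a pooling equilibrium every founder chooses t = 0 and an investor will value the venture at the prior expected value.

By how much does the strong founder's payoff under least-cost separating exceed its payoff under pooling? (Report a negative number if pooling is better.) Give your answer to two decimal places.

-166.08

Least-cost separating signal: t* solves 531 = 1944 − 146·t*, so t* = (1944 − 531)/146 ≈ 9.6781.
Strong type's separating payoff: 1944 − 96 × t* = 1944 − 96 × (1944 − 531)/146 = 1944 − 135648/146 ≈ 1014.9041.
Pooling payoff: 0.46 × 1944 + 0.54 × 531 = 1180.98.
Difference: 1014.9041 − 1180.98 = -166.0759, i.e. -166.08 to two decimal places.
The strong type would prefer the pooling outcome.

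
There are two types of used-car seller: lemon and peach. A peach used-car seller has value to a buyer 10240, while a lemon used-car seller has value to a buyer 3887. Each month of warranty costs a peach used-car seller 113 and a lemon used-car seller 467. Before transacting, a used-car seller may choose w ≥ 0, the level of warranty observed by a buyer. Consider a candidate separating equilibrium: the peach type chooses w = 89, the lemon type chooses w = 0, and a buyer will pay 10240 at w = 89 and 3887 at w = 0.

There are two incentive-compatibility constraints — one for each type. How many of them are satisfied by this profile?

Lemon type: stay at 0 → 3887; mimic → 10240 − 467 × 89 = -31323. IC holds (3887 ≥ -31323).
Peach type: signal → 10240 − 113 × 89 = 183; deviate to 0 → 3887. IC fails (183 < 3887).
1 of 2 constraints hold, so this profile is not an equilibrium.

1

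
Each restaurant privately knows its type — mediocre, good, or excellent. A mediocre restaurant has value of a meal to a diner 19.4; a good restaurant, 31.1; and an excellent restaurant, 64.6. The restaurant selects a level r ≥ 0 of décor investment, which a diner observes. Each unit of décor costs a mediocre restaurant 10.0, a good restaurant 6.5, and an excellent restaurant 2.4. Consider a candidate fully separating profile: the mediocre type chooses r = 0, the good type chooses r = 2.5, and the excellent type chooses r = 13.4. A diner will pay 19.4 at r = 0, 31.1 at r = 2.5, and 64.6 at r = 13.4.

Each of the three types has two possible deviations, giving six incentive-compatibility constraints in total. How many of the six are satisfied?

Mediocre (own payoff 19.4): to r=2.5 gives 31.1 − 10.0×2.5 = 6.1 → no gain ✓; to r=13.4 gives 64.6 − 10.0×13.4 = -69.4 → no gain ✓.
Excellent (own payoff 64.6 − 2.4×13.4 = 32.44): to r=0 gives 19.4 → no gain ✓; to r=2.5 gives 31.1 − 2.4×2.5 = 25.1 → no gain ✓.
Good (own payoff 31.1 − 6.5×2.5 = 14.85): to r=0 gives 19.4 → profitable ✗; to r=13.4 gives 64.6 − 6.5×13.4 = -22.5 → no gain ✓.
5 of the 6 constraints hold; not an equilibrium.

5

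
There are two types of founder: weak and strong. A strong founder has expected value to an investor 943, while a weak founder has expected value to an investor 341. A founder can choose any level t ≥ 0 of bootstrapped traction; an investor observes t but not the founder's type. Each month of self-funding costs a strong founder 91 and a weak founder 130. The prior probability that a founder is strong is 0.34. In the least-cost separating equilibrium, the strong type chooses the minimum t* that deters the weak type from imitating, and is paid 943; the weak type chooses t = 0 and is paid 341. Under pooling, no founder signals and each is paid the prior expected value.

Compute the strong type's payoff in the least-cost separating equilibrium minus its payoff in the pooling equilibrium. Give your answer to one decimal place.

Least-cost separating signal: t* solves 341 = 943 − 130·t*, so t* = (943 − 341)/130 ≈ 4.6308.
Strong type's separating payoff: 943 − 91 × t* = 943 − 91 × (943 − 341)/130 = 943 − 54782/130 = 521.6.
Pooling payoff: 0.34 × 943 + 0.66 × 341 = 545.68.
Difference: 521.6 − 545.68 = -24.08, i.e. -24.1 to one decimal place.
The strong type would prefer the pooling outcome.

-24.1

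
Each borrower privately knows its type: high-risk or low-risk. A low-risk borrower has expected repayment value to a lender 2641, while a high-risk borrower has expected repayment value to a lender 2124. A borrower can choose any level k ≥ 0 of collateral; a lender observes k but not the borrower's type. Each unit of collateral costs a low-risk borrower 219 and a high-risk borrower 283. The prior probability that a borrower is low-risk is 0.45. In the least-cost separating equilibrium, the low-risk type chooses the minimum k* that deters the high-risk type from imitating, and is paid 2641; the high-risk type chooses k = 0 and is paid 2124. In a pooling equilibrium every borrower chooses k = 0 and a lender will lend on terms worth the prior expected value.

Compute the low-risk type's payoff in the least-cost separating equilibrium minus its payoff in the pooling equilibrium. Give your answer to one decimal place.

-115.7

Least-cost separating signal: k* solves 2124 = 2641 − 283·k*, so k* = (2641 − 2124)/283 ≈ 1.8269.
Low-risk type's separating payoff: 2641 − 219 × k* = 2641 − 219 × (2641 − 2124)/283 = 2641 − 113223/283 ≈ 2240.919.
Pooling payoff: 0.45 × 2641 + 0.55 × 2124 = 2356.65.
Difference: 2240.919 − 2356.65 = -115.731, i.e. -115.7 to one decimal place.
The low-risk type would prefer the pooling outcome.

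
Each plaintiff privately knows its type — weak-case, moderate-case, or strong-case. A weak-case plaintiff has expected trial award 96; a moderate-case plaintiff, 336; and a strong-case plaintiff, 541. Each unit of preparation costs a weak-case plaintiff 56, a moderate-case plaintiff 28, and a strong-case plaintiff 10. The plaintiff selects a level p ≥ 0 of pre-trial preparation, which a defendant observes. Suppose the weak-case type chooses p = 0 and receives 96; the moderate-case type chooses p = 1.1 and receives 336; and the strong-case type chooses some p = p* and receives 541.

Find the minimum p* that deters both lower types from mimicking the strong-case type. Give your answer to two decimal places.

Weak-case type (on-path payoff 96) won't mimic when 96 ≥ 541 − 56·p*, i.e. p* ≥ 7.95.
Moderate-case type (on-path payoff 336 − 28×1.1 = 305.2) won't mimic when 305.2 ≥ 541 − 28·p*, i.e. p* ≥ 8.42.
Both must hold, so p* = max(7.95, 8.42) = 8.42. The moderate-case type's constraint binds.

8.42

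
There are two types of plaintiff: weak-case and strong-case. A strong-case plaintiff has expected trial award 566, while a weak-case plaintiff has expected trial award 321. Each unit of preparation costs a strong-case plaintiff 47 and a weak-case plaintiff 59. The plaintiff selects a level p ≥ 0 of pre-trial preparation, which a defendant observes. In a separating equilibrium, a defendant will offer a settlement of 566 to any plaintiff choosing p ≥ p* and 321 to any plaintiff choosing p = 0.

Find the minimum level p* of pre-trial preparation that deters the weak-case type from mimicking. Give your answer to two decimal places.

A weak-case plaintiff choosing p = 0 receives 321.
Imitating at p* instead would pay 566 at cost 59·p*, netting 566 − 59·p*.
Indifference: 321 = 566 − 59·p*, so p* = (566 − 321) / 59 ≈ 4.15.
This is the weak-case type's binding incentive-compatibility constraint; any p ≥ 4.15 sustains separation on that side.

4.15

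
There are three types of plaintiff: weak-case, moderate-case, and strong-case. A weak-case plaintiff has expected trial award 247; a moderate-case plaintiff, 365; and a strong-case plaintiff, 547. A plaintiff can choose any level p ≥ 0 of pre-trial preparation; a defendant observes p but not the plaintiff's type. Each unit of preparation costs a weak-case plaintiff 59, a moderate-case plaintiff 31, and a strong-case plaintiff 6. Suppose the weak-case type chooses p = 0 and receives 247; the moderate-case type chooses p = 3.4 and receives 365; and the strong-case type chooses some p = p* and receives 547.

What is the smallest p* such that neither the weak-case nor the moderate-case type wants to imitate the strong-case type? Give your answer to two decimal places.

Moderate-case type (on-path payoff 365 − 31×3.4 = 259.6) won't mimic when 259.6 ≥ 547 − 31·p*, i.e. p* ≥ 9.27.
Weak-case type (on-path payoff 247) won't mimic when 247 ≥ 547 − 59·p*, i.e. p* ≥ 5.08.
Both must hold, so p* = max(5.08, 9.27) = 9.27. The moderate-case type's constraint binds.

9.27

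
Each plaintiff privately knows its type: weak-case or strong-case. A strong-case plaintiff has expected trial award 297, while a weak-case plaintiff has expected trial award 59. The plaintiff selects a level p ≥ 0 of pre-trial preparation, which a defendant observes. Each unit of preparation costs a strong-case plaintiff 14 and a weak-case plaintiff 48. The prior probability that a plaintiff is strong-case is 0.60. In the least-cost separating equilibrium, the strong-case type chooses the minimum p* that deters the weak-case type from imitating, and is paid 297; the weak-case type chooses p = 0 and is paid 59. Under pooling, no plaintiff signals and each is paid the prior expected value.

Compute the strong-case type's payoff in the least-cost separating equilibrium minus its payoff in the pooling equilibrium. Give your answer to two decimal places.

Least-cost separating signal: p* solves 59 = 297 − 48·p*, so p* = (297 − 59)/48 ≈ 4.9583.
Strong-case type's separating payoff: 297 − 14 × p* = 297 − 14 × (297 − 59)/48 = 297 − 3332/48 ≈ 227.5833.
Pooling payoff: 0.60 × 297 + 0.40 × 59 = 201.8.
Difference: 227.5833 − 201.8 = 25.7833, i.e. 25.78 to two decimal places.
The strong-case type prefers to separate.

25.78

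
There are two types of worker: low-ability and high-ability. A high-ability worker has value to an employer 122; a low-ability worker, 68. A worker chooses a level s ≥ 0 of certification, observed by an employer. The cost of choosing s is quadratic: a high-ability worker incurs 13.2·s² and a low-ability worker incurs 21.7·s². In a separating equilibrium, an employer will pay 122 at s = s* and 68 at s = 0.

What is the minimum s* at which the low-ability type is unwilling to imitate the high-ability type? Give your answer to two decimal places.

The low-ability type at s = 0 receives 68; imitating at s* yields 122 − 21.7·s*².
Indifference: 68 = 122 − 21.7·s*², so s*² = (122 − 68) / 21.7 ≈ 2.4885.
s* = √2.4885 ≈ 1.58.

1.58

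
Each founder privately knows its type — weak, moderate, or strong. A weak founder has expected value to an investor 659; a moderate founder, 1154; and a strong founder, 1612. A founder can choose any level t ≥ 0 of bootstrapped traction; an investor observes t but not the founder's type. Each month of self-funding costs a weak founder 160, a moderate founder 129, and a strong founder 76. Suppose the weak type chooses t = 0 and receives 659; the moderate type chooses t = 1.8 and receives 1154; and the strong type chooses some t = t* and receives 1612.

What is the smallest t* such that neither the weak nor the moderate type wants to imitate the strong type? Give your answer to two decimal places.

5.96

Moderate type (on-path payoff 1154 − 129×1.8 = 921.8) won't mimic when 921.8 ≥ 1612 − 129·t*, i.e. t* ≥ 5.35.
Weak type (on-path payoff 659) won't mimic when 659 ≥ 1612 − 160·t*, i.e. t* ≥ 5.96.
Both must hold, so t* = max(5.96, 5.35) = 5.96. The weak type's constraint binds.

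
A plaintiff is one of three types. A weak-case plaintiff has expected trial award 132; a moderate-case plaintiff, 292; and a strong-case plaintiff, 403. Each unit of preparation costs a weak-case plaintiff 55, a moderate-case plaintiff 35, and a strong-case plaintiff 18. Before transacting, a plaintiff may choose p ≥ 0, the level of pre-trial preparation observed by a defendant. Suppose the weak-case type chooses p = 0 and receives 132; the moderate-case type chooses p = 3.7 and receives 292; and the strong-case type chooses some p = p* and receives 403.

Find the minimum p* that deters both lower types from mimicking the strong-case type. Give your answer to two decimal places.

6.87

Moderate-case type (on-path payoff 292 − 35×3.7 = 162.5) won't mimic when 162.5 ≥ 403 − 35·p*, i.e. p* ≥ 6.87.
Weak-case type (on-path payoff 132) won't mimic when 132 ≥ 403 − 55·p*, i.e. p* ≥ 4.93.
Both must hold, so p* = max(4.93, 6.87) = 6.87. The moderate-case type's constraint binds.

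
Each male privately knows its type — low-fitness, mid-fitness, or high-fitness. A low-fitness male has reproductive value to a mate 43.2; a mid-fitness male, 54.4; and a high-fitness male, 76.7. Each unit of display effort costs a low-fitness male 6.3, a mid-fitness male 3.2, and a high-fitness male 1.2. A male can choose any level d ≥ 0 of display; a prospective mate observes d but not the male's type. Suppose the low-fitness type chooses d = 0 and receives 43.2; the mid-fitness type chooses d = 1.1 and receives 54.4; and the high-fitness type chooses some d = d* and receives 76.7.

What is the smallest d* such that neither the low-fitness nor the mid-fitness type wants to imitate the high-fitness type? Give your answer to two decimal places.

8.07

Low-fitness type (on-path payoff 43.2) won't mimic when 43.2 ≥ 76.7 − 6.3·d*, i.e. d* ≥ 5.32.
Mid-fitness type (on-path payoff 54.4 − 3.2×1.1 = 50.88) won't mimic when 50.88 ≥ 76.7 − 3.2·d*, i.e. d* ≥ 8.07.
Both must hold, so d* = max(5.32, 8.07) = 8.07. The mid-fitness type's constraint binds.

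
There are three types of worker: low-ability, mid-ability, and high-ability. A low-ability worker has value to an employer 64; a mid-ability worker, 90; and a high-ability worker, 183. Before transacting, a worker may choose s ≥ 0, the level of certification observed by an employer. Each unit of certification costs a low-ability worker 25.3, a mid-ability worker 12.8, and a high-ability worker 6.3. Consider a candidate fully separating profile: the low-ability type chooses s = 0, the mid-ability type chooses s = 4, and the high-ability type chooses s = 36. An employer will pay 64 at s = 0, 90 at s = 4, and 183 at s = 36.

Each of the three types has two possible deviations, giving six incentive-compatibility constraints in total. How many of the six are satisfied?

Low-ability (own payoff 64): to s=4 gives 90 − 25.3×4 = -11.2 → no gain ✓; to s=36 gives 183 − 25.3×36 = -727.8 → no gain ✓.
Mid-ability (own payoff 90 − 12.8×4 = 38.8): to s=0 gives 64 → profitable ✗; to s=36 gives 183 − 12.8×36 = -277.8 → no gain ✓.
High-ability (own payoff 183 − 6.3×36 = -43.8): to s=0 gives 64 → profitable ✗; to s=4 gives 90 − 6.3×4 = 64.8 → profitable ✗.
3 of the 6 constraints hold; not an equilibrium.

3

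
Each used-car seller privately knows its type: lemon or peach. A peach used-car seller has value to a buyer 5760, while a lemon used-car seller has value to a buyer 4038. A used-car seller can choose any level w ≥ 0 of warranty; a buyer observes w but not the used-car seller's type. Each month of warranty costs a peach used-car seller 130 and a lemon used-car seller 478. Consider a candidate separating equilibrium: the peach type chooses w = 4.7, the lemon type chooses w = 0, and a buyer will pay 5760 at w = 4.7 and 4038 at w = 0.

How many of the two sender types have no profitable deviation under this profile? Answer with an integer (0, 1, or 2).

Peach type: signal → 5760 − 130 × 4.7 = 5149; deviate to 0 → 4038. IC holds (5149 ≥ 4038).
Lemon type: stay at 0 → 4038; mimic → 5760 − 478 × 4.7 = 3513.4. IC holds (4038 ≥ 3513.4).
2 of 2 constraints hold, so this is a separating equilibrium.

2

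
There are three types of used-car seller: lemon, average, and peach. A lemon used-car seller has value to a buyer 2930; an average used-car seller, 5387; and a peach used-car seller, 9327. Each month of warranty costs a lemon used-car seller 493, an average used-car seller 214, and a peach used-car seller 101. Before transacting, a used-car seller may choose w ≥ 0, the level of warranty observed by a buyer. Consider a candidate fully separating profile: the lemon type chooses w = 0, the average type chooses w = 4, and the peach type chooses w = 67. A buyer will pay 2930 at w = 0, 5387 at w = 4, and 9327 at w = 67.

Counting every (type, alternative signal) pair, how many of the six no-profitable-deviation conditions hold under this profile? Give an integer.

Lemon (own payoff 2930): to w=4 gives 5387 − 493×4 = 3415 → profitable ✗; to w=67 gives 9327 − 493×67 = -23704 → no gain ✓.
Average (own payoff 5387 − 214×4 = 4531): to w=0 gives 2930 → no gain ✓; to w=67 gives 9327 − 214×67 = -5011 → no gain ✓.
Peach (own payoff 9327 − 101×67 = 2560): to w=0 gives 2930 → profitable ✗; to w=4 gives 5387 − 101×4 = 4983 → profitable ✗.
3 of the 6 constraints hold; not an equilibrium.

3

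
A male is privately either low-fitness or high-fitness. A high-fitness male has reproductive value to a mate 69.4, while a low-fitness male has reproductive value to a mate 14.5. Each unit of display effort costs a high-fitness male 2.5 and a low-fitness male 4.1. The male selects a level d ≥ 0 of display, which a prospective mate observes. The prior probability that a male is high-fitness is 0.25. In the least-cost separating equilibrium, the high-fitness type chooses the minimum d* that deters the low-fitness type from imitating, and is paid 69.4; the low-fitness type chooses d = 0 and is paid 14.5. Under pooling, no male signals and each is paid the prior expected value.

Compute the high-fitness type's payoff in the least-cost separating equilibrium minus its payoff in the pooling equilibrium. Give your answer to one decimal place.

Least-cost separating signal: d* solves 14.5 = 69.4 − 4.1·d*, so d* = (69.4 − 14.5)/4.1 ≈ 13.3902.
High-fitness type's separating payoff: 69.4 − 2.5 × d* = 69.4 − 2.5 × (69.4 − 14.5)/4.1 = 69.4 − 137.25/4.1 ≈ 35.924.
Pooling payoff: 0.25 × 69.4 + 0.75 × 14.5 = 28.225.
Difference: 35.924 − 28.225 = 7.699, i.e. 7.7 to one decimal place.
The high-fitness type prefers to separate.

7.7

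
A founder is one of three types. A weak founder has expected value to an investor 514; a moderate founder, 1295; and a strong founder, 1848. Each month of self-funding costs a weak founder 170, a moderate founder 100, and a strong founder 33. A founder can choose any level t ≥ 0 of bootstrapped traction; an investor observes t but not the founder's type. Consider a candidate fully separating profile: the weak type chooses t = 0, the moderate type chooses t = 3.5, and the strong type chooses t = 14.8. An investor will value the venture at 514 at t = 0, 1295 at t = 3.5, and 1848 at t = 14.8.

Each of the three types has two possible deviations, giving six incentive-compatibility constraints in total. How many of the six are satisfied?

5

Moderate (own payoff 1295 − 100×3.5 = 945): to t=0 gives 514 → no gain ✓; to t=14.8 gives 1848 − 100×14.8 = 368 → no gain ✓.
Strong (own payoff 1848 − 33×14.8 = 1359.6): to t=0 gives 514 → no gain ✓; to t=3.5 gives 1295 − 33×3.5 = 1179.5 → no gain ✓.
Weak (own payoff 514): to t=3.5 gives 1295 − 170×3.5 = 700 → profitable ✗; to t=14.8 gives 1848 − 170×14.8 = -668 → no gain ✓.
5 of the 6 constraints hold; not an equilibrium.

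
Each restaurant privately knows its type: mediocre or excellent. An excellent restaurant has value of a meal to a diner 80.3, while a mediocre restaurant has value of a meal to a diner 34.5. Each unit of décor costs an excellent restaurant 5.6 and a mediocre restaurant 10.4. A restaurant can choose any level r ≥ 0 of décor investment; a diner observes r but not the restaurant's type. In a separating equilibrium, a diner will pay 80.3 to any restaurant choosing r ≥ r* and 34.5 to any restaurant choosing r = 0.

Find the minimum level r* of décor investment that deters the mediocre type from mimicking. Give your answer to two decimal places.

A mediocre restaurant choosing r = 0 receives 34.5.
Imitating at r* instead would pay 80.3 at cost 10.4·r*, netting 80.3 − 10.4·r*.
Indifference: 34.5 = 80.3 − 10.4·r*, so r* = (80.3 − 34.5) / 10.4 ≈ 4.40.
At r* the mediocre type's incentive constraint just binds; the excellent type strictly prefers r* since its per-unit cost is lower.

4.40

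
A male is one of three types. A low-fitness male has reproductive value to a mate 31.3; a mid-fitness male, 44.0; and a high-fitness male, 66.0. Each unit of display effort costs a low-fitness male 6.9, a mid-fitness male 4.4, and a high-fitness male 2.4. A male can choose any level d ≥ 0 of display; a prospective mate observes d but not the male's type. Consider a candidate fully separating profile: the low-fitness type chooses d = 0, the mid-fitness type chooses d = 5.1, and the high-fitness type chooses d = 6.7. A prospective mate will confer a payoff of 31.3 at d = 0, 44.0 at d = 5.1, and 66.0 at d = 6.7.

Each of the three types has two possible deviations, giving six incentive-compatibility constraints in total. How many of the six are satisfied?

4

Low-fitness (own payoff 31.3): to d=5.1 gives 44.0 − 6.9×5.1 = 8.81 → no gain ✓; to d=6.7 gives 66.0 − 6.9×6.7 = 19.77 → no gain ✓.
High-fitness (own payoff 66.0 − 2.4×6.7 = 49.92): to d=0 gives 31.3 → no gain ✓; to d=5.1 gives 44.0 − 2.4×5.1 = 31.76 → no gain ✓.
Mid-fitness (own payoff 44.0 − 4.4×5.1 = 21.56): to d=0 gives 31.3 → profitable ✗; to d=6.7 gives 66.0 − 4.4×6.7 = 36.52 → profitable ✗.
4 of the 6 constraints hold; not an equilibrium.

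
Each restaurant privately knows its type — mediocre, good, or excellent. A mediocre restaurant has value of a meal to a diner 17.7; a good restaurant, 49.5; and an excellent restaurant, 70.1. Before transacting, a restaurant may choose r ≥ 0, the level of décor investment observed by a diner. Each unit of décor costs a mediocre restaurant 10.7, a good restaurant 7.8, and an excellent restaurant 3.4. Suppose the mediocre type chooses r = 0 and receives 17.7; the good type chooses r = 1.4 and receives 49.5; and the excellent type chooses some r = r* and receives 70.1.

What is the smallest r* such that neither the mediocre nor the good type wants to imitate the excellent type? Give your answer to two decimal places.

Good type (on-path payoff 49.5 − 7.8×1.4 = 38.58) won't mimic when 38.58 ≥ 70.1 − 7.8·r*, i.e. r* ≥ 4.04.
Mediocre type (on-path payoff 17.7) won't mimic when 17.7 ≥ 70.1 − 10.7·r*, i.e. r* ≥ 4.90.
Both must hold, so r* = max(4.90, 4.04) = 4.90. The mediocre type's constraint binds.

4.90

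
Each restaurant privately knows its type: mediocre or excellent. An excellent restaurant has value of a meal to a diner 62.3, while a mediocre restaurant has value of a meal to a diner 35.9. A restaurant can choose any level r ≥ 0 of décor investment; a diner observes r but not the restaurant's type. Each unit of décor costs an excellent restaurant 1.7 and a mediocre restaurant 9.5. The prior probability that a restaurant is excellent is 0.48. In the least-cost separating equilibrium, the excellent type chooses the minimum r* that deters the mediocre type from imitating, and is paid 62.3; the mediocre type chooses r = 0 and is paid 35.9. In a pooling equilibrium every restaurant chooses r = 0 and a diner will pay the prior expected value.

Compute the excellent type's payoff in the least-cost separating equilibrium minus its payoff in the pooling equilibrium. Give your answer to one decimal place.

Least-cost separating signal: r* solves 35.9 = 62.3 − 9.5·r*, so r* = (62.3 − 35.9)/9.5 ≈ 2.7789.
Excellent type's separating payoff: 62.3 − 1.7 × r* = 62.3 − 1.7 × (62.3 − 35.9)/9.5 = 62.3 − 44.88/9.5 ≈ 57.576.
Pooling payoff: 0.48 × 62.3 + 0.52 × 35.9 = 48.572.
Difference: 57.576 − 48.572 = 9.004, i.e. 9.0 to one decimal place.
The excellent type prefers to separate.

9.0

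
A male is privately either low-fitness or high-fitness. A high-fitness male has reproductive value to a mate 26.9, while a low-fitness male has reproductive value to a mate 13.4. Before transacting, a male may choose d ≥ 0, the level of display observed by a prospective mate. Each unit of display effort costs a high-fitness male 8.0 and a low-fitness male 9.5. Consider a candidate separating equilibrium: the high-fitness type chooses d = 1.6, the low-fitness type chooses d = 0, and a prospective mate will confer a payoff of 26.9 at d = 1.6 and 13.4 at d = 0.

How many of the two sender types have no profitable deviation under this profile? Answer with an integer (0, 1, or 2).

Low-fitness type: stay at 0 → 13.4; mimic → 26.9 − 9.5 × 1.6 = 11.7. IC holds (13.4 ≥ 11.7).
High-fitness type: signal → 26.9 − 8.0 × 1.6 = 14.1; deviate to 0 → 13.4. IC holds (14.1 ≥ 13.4).
2 of 2 constraints hold, so this is a separating equilibrium.

2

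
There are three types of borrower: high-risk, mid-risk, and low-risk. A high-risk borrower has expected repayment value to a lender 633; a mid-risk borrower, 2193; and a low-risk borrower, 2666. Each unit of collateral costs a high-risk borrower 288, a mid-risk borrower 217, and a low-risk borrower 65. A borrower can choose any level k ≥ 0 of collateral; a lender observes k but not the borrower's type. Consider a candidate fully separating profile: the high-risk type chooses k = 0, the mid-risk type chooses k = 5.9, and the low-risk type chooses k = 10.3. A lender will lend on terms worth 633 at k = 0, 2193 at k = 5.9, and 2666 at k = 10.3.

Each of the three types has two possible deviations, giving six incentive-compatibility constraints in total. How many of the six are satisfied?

Mid-risk (own payoff 2193 − 217×5.9 = 912.7): to k=0 gives 633 → no gain ✓; to k=10.3 gives 2666 − 217×10.3 = 430.9 → no gain ✓.
High-risk (own payoff 633): to k=5.9 gives 2193 − 288×5.9 = 493.8 → no gain ✓; to k=10.3 gives 2666 − 288×10.3 = -300.4 → no gain ✓.
Low-risk (own payoff 2666 − 65×10.3 = 1996.5): to k=0 gives 633 → no gain ✓; to k=5.9 gives 2193 − 65×5.9 = 1809.5 → no gain ✓.
6 of the 6 constraints hold; this profile is a separating equilibrium.

6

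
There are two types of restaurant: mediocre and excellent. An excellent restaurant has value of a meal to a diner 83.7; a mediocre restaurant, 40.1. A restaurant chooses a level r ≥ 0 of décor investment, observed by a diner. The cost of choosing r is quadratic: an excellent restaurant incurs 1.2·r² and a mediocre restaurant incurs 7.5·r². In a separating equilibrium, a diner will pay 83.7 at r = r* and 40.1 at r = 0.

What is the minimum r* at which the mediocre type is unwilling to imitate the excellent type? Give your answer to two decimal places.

The mediocre type at r = 0 receives 40.1; imitating at r* yields 83.7 − 7.5·r*².
Indifference: 40.1 = 83.7 − 7.5·r*², so r*² = (83.7 − 40.1) / 7.5 ≈ 5.8133.
r* = √5.8133 ≈ 2.41.

2.41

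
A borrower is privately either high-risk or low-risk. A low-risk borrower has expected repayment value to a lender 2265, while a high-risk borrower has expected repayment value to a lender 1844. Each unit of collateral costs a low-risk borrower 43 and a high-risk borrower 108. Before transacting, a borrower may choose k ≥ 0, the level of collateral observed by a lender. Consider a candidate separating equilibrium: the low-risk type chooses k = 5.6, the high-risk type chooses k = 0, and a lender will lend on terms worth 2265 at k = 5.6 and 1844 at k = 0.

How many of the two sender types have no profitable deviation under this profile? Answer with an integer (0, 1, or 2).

2

High-risk type: stay at 0 → 1844; mimic → 2265 − 108 × 5.6 = 1660.2. IC holds (1844 ≥ 1660.2).
Low-risk type: signal → 2265 − 43 × 5.6 = 2024.2; deviate to 0 → 1844. IC holds (2024.2 ≥ 1844).
2 of 2 constraints hold, so this is a separating equilibrium.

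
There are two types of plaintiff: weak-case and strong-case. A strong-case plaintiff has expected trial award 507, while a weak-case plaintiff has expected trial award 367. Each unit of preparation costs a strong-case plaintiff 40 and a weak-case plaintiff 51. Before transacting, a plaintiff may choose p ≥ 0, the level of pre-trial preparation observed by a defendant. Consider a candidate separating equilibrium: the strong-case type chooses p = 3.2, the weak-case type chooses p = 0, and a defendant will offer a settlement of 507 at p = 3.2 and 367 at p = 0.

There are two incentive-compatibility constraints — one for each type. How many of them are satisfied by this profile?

Weak-case type: stay at 0 → 367; mimic → 507 − 51 × 3.2 = 343.8. IC holds (367 ≥ 343.8).
Strong-case type: signal → 507 − 40 × 3.2 = 379; deviate to 0 → 367. IC holds (379 ≥ 367).
2 of 2 constraints hold, so this is a separating equilibrium.

2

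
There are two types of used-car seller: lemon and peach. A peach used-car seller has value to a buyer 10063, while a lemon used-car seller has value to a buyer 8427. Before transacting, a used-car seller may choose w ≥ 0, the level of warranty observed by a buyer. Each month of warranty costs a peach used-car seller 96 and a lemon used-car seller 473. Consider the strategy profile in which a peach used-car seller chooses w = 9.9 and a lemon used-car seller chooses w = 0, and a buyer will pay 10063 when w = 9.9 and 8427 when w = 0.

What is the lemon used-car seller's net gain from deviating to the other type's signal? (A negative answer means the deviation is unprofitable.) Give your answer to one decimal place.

-3046.7

Playing w = 0 the lemon used-car seller receives 8427.
Deviating to w = 9.9 brings payment 10063 at cost 473 × 9.9 = 4682.7, netting 5380.3.
Gain from deviating: 5380.3 − 8427 = -3046.7.
The gain is negative, so the lemon type's incentive-compatibility constraint is satisfied.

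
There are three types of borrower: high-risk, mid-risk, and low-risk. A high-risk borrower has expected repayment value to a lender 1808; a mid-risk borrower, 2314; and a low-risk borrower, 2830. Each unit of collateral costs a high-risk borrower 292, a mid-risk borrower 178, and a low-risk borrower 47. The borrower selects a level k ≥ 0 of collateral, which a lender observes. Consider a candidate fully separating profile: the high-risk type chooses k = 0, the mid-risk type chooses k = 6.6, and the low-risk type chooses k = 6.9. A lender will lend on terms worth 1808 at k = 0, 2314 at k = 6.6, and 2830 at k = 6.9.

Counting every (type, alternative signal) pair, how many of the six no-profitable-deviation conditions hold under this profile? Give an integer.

Mid-risk (own payoff 2314 − 178×6.6 = 1139.2): to k=0 gives 1808 → profitable ✗; to k=6.9 gives 2830 − 178×6.9 = 1601.8 → profitable ✗.
Low-risk (own payoff 2830 − 47×6.9 = 2505.7): to k=0 gives 1808 → no gain ✓; to k=6.6 gives 2314 − 47×6.6 = 2003.8 → no gain ✓.
High-risk (own payoff 1808): to k=6.6 gives 2314 − 292×6.6 = 386.8 → no gain ✓; to k=6.9 gives 2830 − 292×6.9 = 815.2 → no gain ✓.
4 of the 6 constraints hold; not an equilibrium.

4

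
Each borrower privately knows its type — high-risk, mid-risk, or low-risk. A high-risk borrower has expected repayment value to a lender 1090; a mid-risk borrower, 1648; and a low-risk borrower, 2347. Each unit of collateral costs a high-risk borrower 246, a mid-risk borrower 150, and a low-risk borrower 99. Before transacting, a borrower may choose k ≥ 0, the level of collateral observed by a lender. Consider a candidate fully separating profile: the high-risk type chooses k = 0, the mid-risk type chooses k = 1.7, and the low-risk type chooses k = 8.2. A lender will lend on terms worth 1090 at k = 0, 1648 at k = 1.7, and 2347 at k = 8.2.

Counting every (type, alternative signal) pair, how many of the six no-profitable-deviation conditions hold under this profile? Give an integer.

Low-risk (own payoff 2347 − 99×8.2 = 1535.2): to k=0 gives 1090 → no gain ✓; to k=1.7 gives 1648 − 99×1.7 = 1479.7 → no gain ✓.
Mid-risk (own payoff 1648 − 150×1.7 = 1393): to k=0 gives 1090 → no gain ✓; to k=8.2 gives 2347 − 150×8.2 = 1117 → no gain ✓.
High-risk (own payoff 1090): to k=1.7 gives 1648 − 246×1.7 = 1229.8 → profitable ✗; to k=8.2 gives 2347 − 246×8.2 = 329.8 → no gain ✓.
5 of the 6 constraints hold; not an equilibrium.

5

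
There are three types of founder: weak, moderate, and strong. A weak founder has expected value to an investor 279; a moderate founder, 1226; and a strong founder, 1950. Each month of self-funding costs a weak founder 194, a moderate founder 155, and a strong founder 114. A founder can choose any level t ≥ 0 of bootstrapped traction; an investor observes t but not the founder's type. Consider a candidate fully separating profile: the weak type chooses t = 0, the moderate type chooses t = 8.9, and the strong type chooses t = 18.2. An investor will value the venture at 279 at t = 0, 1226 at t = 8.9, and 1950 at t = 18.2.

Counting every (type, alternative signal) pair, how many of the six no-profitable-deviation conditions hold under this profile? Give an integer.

Moderate (own payoff 1226 − 155×8.9 = -153.5): to t=0 gives 279 → profitable ✗; to t=18.2 gives 1950 − 155×18.2 = -871 → no gain ✓.
Strong (own payoff 1950 − 114×18.2 = -124.8): to t=0 gives 279 → profitable ✗; to t=8.9 gives 1226 − 114×8.9 = 211.4 → profitable ✗.
Weak (own payoff 279): to t=8.9 gives 1226 − 194×8.9 = -500.6 → no gain ✓; to t=18.2 gives 1950 − 194×18.2 = -1580.8 → no gain ✓.
3 of the 6 constraints hold; not an equilibrium.

3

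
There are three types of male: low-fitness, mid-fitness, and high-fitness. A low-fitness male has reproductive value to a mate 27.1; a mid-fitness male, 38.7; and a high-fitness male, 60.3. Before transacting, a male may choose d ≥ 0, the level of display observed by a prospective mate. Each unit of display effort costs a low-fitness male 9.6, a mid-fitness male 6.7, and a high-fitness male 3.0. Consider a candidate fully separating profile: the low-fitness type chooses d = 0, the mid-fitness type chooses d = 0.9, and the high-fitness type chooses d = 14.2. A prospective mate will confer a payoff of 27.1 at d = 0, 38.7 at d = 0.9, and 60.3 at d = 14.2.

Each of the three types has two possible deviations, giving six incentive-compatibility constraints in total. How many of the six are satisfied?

High-fitness (own payoff 60.3 − 3.0×14.2 = 17.7): to d=0 gives 27.1 → profitable ✗; to d=0.9 gives 38.7 − 3.0×0.9 = 36 → profitable ✗.
Mid-fitness (own payoff 38.7 − 6.7×0.9 = 32.67): to d=0 gives 27.1 → no gain ✓; to d=14.2 gives 60.3 − 6.7×14.2 = -34.84 → no gain ✓.
Low-fitness (own payoff 27.1): to d=0.9 gives 38.7 − 9.6×0.9 = 30.06 → profitable ✗; to d=14.2 gives 60.3 − 9.6×14.2 = -76.02 → no gain ✓.
3 of the 6 constraints hold; not an equilibrium.

3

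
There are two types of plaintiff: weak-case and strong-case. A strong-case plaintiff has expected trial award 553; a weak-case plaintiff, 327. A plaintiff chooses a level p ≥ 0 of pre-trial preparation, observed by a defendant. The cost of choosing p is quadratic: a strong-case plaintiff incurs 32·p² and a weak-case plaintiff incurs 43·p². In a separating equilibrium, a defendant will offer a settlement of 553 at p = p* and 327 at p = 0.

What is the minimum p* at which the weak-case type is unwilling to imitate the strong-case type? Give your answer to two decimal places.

2.29

The weak-case type at p = 0 receives 327; imitating at p* yields 553 − 43·p*².
Indifference: 327 = 553 − 43·p*², so p*² = (553 − 327) / 43 ≈ 5.2558.
p* = √5.2558 ≈ 2.29.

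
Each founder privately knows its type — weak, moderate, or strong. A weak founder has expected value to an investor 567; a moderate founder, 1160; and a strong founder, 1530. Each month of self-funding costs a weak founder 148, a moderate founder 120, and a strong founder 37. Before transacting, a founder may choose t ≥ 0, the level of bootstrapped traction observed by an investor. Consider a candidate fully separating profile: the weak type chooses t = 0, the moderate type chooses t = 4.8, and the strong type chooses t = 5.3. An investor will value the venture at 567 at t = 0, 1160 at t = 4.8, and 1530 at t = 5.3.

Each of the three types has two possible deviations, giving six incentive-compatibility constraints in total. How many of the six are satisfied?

Moderate (own payoff 1160 − 120×4.8 = 584): to t=0 gives 567 → no gain ✓; to t=5.3 gives 1530 − 120×5.3 = 894 → profitable ✗.
Weak (own payoff 567): to t=4.8 gives 1160 − 148×4.8 = 449.6 → no gain ✓; to t=5.3 gives 1530 − 148×5.3 = 745.6 → profitable ✗.
Strong (own payoff 1530 − 37×5.3 = 1333.9): to t=0 gives 567 → no gain ✓; to t=4.8 gives 1160 − 37×4.8 = 982.4 → no gain ✓.
4 of the 6 constraints hold; not an equilibrium.

4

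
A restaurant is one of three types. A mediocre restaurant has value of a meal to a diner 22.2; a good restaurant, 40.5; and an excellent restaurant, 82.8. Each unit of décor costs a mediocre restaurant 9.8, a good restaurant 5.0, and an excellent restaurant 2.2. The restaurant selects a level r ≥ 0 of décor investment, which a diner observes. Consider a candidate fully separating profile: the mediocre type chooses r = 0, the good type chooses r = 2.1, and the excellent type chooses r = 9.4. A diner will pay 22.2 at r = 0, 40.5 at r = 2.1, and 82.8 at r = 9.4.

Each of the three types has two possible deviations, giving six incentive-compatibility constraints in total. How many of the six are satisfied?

Excellent (own payoff 82.8 − 2.2×9.4 = 62.12): to r=0 gives 22.2 → no gain ✓; to r=2.1 gives 40.5 − 2.2×2.1 = 35.88 → no gain ✓.
Good (own payoff 40.5 − 5.0×2.1 = 30): to r=0 gives 22.2 → no gain ✓; to r=9.4 gives 82.8 − 5.0×9.4 = 35.8 → profitable ✗.
Mediocre (own payoff 22.2): to r=2.1 gives 40.5 − 9.8×2.1 = 19.92 → no gain ✓; to r=9.4 gives 82.8 − 9.8×9.4 = -9.32 → no gain ✓.
5 of the 6 constraints hold; not an equilibrium.

5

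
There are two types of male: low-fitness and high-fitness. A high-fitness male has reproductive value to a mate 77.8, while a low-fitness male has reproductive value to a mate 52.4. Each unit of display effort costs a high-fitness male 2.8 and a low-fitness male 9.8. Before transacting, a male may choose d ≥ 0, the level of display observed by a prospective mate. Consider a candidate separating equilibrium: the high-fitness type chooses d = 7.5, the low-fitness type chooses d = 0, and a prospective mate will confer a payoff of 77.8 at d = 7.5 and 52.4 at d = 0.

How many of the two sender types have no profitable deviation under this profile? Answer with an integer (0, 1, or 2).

Low-fitness type: stay at 0 → 52.4; mimic → 77.8 − 9.8 × 7.5 = 4.3. IC holds (52.4 ≥ 4.3).
High-fitness type: signal → 77.8 − 2.8 × 7.5 = 56.8; deviate to 0 → 52.4. IC holds (56.8 ≥ 52.4).
2 of 2 constraints hold, so this is a separating equilibrium.

2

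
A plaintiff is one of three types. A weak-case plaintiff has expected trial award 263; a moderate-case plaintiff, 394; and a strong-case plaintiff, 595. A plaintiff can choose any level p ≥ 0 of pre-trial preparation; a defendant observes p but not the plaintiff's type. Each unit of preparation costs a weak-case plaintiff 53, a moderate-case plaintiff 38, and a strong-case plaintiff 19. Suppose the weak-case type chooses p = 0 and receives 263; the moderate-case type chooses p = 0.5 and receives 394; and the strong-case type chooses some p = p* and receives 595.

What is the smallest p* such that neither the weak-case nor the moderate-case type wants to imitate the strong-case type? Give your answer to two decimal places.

Moderate-case type (on-path payoff 394 − 38×0.5 = 375) won't mimic when 375 ≥ 595 − 38·p*, i.e. p* ≥ 5.79.
Weak-case type (on-path payoff 263) won't mimic when 263 ≥ 595 − 53·p*, i.e. p* ≥ 6.26.
Both must hold, so p* = max(6.26, 5.79) = 6.26. The weak-case type's constraint binds.

6.26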